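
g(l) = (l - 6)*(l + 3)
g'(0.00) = -3.00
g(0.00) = -18.00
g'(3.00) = 3.00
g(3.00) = -18.00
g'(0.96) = -1.08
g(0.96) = -19.96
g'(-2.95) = -8.90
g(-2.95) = -0.45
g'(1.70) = 0.40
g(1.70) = -20.21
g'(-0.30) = -3.60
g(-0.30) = -17.01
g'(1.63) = 0.26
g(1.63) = -20.23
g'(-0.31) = -3.62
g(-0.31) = -16.97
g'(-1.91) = -6.82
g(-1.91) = -8.62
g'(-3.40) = -9.80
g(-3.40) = 3.76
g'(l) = 2*l - 3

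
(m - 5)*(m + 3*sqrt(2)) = m^2 - 5*m + 3*sqrt(2)*m - 15*sqrt(2)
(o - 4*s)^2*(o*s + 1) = o^3*s - 8*o^2*s^2 + o^2 + 16*o*s^3 - 8*o*s + 16*s^2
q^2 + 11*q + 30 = (q + 5)*(q + 6)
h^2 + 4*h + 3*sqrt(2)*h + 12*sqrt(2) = (h + 4)*(h + 3*sqrt(2))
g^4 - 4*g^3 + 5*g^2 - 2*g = g*(g - 2)*(g - 1)^2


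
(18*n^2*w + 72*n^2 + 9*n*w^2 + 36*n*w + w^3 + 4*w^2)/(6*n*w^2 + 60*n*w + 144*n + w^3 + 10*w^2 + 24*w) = (3*n + w)/(w + 6)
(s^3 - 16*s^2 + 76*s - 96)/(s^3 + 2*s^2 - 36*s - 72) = (s^2 - 10*s + 16)/(s^2 + 8*s + 12)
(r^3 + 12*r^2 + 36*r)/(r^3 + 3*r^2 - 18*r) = (r + 6)/(r - 3)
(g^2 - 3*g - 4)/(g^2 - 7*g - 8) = (g - 4)/(g - 8)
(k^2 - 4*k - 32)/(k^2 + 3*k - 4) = (k - 8)/(k - 1)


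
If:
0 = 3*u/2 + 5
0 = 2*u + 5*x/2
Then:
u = -10/3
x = 8/3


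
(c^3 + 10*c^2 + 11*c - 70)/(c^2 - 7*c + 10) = (c^2 + 12*c + 35)/(c - 5)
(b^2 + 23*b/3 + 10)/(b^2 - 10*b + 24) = (b^2 + 23*b/3 + 10)/(b^2 - 10*b + 24)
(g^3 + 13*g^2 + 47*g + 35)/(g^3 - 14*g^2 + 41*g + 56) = (g^2 + 12*g + 35)/(g^2 - 15*g + 56)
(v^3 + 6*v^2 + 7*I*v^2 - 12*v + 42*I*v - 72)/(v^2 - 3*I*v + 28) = (v^2 + 3*v*(2 + I) + 18*I)/(v - 7*I)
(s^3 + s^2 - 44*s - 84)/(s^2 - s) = (s^3 + s^2 - 44*s - 84)/(s*(s - 1))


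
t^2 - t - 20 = (t - 5)*(t + 4)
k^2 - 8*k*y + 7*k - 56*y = (k + 7)*(k - 8*y)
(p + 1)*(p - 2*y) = p^2 - 2*p*y + p - 2*y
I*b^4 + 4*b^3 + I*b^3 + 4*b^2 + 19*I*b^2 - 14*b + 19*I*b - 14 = (b - 7*I)*(b + I)*(b + 2*I)*(I*b + I)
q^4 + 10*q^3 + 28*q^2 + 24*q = q*(q + 2)^2*(q + 6)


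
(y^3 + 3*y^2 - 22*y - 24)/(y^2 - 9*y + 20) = (y^2 + 7*y + 6)/(y - 5)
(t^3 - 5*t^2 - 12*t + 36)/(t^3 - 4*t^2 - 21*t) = (t^2 - 8*t + 12)/(t*(t - 7))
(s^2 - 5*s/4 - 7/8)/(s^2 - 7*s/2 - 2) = (s - 7/4)/(s - 4)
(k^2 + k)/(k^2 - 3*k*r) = (k + 1)/(k - 3*r)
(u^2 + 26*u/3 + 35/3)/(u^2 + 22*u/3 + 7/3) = (3*u + 5)/(3*u + 1)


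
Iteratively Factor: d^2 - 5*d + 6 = (d - 3)*(d - 2)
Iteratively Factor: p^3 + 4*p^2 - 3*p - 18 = (p - 2)*(p^2 + 6*p + 9) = (p - 2)*(p + 3)*(p + 3)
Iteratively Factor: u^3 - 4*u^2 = (u - 4)*(u^2) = u*(u - 4)*(u)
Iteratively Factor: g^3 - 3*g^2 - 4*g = (g - 4)*(g^2 + g) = (g - 4)*(g + 1)*(g)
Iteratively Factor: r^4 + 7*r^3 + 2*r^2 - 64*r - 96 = (r + 4)*(r^3 + 3*r^2 - 10*r - 24) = (r - 3)*(r + 4)*(r^2 + 6*r + 8) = (r - 3)*(r + 2)*(r + 4)*(r + 4)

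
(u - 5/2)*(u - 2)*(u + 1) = u^3 - 7*u^2/2 + u/2 + 5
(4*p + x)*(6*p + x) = 24*p^2 + 10*p*x + x^2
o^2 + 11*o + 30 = (o + 5)*(o + 6)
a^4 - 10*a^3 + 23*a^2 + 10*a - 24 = (a - 6)*(a - 4)*(a - 1)*(a + 1)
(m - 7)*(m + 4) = m^2 - 3*m - 28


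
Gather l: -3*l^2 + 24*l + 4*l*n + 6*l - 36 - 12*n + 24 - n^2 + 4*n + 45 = -3*l^2 + l*(4*n + 30) - n^2 - 8*n + 33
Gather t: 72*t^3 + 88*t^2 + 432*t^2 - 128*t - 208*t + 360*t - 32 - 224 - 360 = 72*t^3 + 520*t^2 + 24*t - 616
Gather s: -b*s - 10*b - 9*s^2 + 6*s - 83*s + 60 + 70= -10*b - 9*s^2 + s*(-b - 77) + 130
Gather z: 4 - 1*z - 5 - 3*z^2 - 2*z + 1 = -3*z^2 - 3*z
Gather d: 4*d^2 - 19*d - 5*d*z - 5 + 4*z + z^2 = 4*d^2 + d*(-5*z - 19) + z^2 + 4*z - 5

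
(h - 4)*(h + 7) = h^2 + 3*h - 28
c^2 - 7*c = c*(c - 7)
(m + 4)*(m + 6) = m^2 + 10*m + 24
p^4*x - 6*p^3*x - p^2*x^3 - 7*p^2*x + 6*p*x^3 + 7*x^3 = (p - 7)*(p - x)*(p + x)*(p*x + x)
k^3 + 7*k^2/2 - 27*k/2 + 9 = (k - 3/2)*(k - 1)*(k + 6)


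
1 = 1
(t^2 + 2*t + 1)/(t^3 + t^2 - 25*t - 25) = (t + 1)/(t^2 - 25)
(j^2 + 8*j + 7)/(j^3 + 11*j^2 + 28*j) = (j + 1)/(j*(j + 4))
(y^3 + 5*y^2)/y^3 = (y + 5)/y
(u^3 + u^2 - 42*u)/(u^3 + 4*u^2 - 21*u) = (u - 6)/(u - 3)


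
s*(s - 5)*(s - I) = s^3 - 5*s^2 - I*s^2 + 5*I*s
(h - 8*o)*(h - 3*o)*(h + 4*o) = h^3 - 7*h^2*o - 20*h*o^2 + 96*o^3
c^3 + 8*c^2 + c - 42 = (c - 2)*(c + 3)*(c + 7)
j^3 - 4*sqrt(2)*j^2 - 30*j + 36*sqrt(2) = (j - 6*sqrt(2))*(j - sqrt(2))*(j + 3*sqrt(2))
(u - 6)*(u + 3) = u^2 - 3*u - 18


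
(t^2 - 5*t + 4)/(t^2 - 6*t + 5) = (t - 4)/(t - 5)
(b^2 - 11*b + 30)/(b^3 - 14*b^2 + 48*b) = (b - 5)/(b*(b - 8))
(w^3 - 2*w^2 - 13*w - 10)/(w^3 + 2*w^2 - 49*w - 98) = (w^2 - 4*w - 5)/(w^2 - 49)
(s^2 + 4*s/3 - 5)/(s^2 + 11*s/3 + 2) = (3*s - 5)/(3*s + 2)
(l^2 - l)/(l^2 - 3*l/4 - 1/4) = 4*l/(4*l + 1)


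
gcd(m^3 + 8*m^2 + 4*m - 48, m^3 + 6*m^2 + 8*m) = m + 4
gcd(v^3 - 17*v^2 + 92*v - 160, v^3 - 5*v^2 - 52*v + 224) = v^2 - 12*v + 32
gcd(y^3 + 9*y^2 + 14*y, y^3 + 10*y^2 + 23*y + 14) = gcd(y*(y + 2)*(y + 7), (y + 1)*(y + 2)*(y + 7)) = y^2 + 9*y + 14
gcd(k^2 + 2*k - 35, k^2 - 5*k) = k - 5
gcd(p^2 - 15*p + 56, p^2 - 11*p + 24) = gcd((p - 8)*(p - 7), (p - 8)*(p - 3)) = p - 8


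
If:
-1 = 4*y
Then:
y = -1/4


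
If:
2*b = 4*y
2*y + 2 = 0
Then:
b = -2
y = -1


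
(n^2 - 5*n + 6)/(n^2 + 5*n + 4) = (n^2 - 5*n + 6)/(n^2 + 5*n + 4)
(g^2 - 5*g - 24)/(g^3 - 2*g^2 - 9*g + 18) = (g - 8)/(g^2 - 5*g + 6)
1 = 1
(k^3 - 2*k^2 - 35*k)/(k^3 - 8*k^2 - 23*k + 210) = k/(k - 6)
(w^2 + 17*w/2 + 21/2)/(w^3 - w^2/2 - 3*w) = (w + 7)/(w*(w - 2))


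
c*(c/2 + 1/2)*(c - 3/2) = c^3/2 - c^2/4 - 3*c/4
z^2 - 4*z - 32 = (z - 8)*(z + 4)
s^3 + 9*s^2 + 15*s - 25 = (s - 1)*(s + 5)^2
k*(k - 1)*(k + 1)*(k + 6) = k^4 + 6*k^3 - k^2 - 6*k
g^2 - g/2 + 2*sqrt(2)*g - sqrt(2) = (g - 1/2)*(g + 2*sqrt(2))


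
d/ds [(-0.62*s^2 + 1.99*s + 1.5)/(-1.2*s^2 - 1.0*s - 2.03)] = (3.008*s^2 + 6.1172*s - 2.5397)/(1.44*s^4 + 2.4*s^3 + 5.872*s^2 + 4.06*s + 4.1209)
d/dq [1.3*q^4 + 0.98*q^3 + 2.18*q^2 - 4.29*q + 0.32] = 5.2*q^3 + 2.94*q^2 + 4.36*q - 4.29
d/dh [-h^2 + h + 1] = 1 - 2*h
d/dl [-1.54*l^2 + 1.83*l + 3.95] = 1.83 - 3.08*l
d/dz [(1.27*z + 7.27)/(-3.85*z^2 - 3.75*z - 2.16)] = (4.8895*z^2 + 55.979*z + 24.5193)/(14.8225*z^4 + 28.875*z^3 + 30.6945*z^2 + 16.2*z + 4.6656)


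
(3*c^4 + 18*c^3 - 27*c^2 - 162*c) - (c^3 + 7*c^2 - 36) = 3*c^4 + 17*c^3 - 34*c^2 - 162*c + 36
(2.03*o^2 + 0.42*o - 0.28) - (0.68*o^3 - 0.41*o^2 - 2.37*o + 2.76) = -0.68*o^3 + 2.44*o^2 + 2.79*o - 3.04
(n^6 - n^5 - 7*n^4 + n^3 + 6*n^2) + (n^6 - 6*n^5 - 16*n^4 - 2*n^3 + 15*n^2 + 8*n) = 2*n^6 - 7*n^5 - 23*n^4 - n^3 + 21*n^2 + 8*n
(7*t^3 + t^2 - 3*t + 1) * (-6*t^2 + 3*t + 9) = -42*t^5 + 15*t^4 + 84*t^3 - 6*t^2 - 24*t + 9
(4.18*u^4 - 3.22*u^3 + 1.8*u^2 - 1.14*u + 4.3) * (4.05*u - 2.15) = 16.929*u^5 - 22.028*u^4 + 14.213*u^3 - 8.487*u^2 + 19.866*u - 9.245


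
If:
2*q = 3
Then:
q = 3/2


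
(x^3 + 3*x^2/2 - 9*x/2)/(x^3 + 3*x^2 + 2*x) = (2*x^2 + 3*x - 9)/(2*(x^2 + 3*x + 2))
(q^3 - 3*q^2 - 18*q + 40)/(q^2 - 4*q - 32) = (q^2 - 7*q + 10)/(q - 8)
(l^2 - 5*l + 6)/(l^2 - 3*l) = (l - 2)/l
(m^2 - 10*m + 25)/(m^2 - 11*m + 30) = (m - 5)/(m - 6)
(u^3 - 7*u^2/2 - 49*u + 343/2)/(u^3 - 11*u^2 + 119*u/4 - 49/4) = 2*(u + 7)/(2*u - 1)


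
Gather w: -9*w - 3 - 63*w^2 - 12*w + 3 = -63*w^2 - 21*w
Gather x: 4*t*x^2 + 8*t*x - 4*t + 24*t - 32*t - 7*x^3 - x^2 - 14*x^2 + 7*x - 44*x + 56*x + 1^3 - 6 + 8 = -12*t - 7*x^3 + x^2*(4*t - 15) + x*(8*t + 19) + 3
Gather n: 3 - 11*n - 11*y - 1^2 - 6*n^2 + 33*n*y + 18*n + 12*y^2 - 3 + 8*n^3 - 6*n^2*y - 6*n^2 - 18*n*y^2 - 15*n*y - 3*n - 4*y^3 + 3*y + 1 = 8*n^3 + n^2*(-6*y - 12) + n*(-18*y^2 + 18*y + 4) - 4*y^3 + 12*y^2 - 8*y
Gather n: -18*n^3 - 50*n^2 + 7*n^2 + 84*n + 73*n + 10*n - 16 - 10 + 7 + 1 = -18*n^3 - 43*n^2 + 167*n - 18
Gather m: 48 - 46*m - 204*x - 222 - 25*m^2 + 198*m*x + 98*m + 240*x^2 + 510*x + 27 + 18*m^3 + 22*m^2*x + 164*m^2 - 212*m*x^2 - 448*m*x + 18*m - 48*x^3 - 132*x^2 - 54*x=18*m^3 + m^2*(22*x + 139) + m*(-212*x^2 - 250*x + 70) - 48*x^3 + 108*x^2 + 252*x - 147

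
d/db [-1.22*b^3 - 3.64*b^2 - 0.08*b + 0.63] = -3.66*b^2 - 7.28*b - 0.08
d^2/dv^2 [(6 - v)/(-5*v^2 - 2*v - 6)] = 2*((28 - 15*v)*(5*v^2 + 2*v + 6) + 4*(v - 6)*(5*v + 1)^2)/(5*v^2 + 2*v + 6)^3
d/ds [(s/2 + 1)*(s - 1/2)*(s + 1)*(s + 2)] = s*(8*s^2 + 27*s + 22)/4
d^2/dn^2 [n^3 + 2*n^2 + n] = 6*n + 4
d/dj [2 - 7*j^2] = -14*j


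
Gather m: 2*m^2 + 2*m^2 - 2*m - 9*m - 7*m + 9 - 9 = 4*m^2 - 18*m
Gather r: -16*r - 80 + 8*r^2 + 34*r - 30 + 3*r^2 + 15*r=11*r^2 + 33*r - 110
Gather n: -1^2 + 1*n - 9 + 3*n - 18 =4*n - 28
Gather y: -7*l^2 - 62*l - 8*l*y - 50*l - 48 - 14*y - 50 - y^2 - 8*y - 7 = -7*l^2 - 112*l - y^2 + y*(-8*l - 22) - 105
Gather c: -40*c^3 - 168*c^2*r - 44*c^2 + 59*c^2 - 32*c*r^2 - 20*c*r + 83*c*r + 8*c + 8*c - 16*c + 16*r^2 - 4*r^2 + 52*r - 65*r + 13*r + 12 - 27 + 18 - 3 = -40*c^3 + c^2*(15 - 168*r) + c*(-32*r^2 + 63*r) + 12*r^2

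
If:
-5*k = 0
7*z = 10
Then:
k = 0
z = 10/7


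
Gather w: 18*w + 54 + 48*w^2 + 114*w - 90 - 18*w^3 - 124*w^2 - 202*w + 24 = -18*w^3 - 76*w^2 - 70*w - 12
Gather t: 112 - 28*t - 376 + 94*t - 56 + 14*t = 80*t - 320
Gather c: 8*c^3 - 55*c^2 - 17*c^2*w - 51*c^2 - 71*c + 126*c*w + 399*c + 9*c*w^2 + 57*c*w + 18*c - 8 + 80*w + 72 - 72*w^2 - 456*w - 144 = 8*c^3 + c^2*(-17*w - 106) + c*(9*w^2 + 183*w + 346) - 72*w^2 - 376*w - 80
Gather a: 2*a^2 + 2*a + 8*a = 2*a^2 + 10*a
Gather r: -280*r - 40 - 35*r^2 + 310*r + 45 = -35*r^2 + 30*r + 5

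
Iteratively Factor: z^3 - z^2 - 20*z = (z + 4)*(z^2 - 5*z) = z*(z + 4)*(z - 5)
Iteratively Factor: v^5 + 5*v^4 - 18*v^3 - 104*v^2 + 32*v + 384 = (v - 2)*(v^4 + 7*v^3 - 4*v^2 - 112*v - 192) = (v - 4)*(v - 2)*(v^3 + 11*v^2 + 40*v + 48) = (v - 4)*(v - 2)*(v + 4)*(v^2 + 7*v + 12) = (v - 4)*(v - 2)*(v + 4)^2*(v + 3)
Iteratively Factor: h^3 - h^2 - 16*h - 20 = (h + 2)*(h^2 - 3*h - 10) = (h - 5)*(h + 2)*(h + 2)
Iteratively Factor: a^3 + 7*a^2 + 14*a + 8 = (a + 2)*(a^2 + 5*a + 4) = (a + 1)*(a + 2)*(a + 4)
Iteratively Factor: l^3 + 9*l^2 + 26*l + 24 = (l + 3)*(l^2 + 6*l + 8) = (l + 2)*(l + 3)*(l + 4)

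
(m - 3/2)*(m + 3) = m^2 + 3*m/2 - 9/2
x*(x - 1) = x^2 - x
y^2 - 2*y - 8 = (y - 4)*(y + 2)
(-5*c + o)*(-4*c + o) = 20*c^2 - 9*c*o + o^2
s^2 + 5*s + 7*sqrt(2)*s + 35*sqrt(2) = (s + 5)*(s + 7*sqrt(2))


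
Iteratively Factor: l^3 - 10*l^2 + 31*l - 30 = (l - 2)*(l^2 - 8*l + 15) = (l - 5)*(l - 2)*(l - 3)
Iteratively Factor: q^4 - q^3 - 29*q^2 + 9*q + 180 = (q + 3)*(q^3 - 4*q^2 - 17*q + 60) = (q - 3)*(q + 3)*(q^2 - q - 20) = (q - 5)*(q - 3)*(q + 3)*(q + 4)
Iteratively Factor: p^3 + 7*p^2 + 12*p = (p + 3)*(p^2 + 4*p) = (p + 3)*(p + 4)*(p)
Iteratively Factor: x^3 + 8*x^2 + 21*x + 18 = (x + 3)*(x^2 + 5*x + 6) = (x + 3)^2*(x + 2)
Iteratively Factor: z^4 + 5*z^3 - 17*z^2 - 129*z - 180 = (z - 5)*(z^3 + 10*z^2 + 33*z + 36) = (z - 5)*(z + 3)*(z^2 + 7*z + 12) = (z - 5)*(z + 3)*(z + 4)*(z + 3)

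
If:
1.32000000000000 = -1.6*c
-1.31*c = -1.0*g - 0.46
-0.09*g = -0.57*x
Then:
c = -0.82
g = -1.54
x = -0.24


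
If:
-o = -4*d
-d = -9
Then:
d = 9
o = 36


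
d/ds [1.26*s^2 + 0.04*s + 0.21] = 2.52*s + 0.04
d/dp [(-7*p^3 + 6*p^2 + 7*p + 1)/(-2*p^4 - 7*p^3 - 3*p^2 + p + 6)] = (-14*p^6 + 24*p^5 + 105*p^4 + 92*p^3 - 78*p^2 + 78*p + 41)/(4*p^8 + 28*p^7 + 61*p^6 + 38*p^5 - 29*p^4 - 90*p^3 - 35*p^2 + 12*p + 36)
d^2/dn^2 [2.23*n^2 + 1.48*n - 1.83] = 4.46000000000000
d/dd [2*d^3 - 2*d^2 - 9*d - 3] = 6*d^2 - 4*d - 9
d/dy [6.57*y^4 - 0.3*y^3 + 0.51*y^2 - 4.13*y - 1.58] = 26.28*y^3 - 0.9*y^2 + 1.02*y - 4.13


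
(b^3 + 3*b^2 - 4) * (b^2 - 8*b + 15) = b^5 - 5*b^4 - 9*b^3 + 41*b^2 + 32*b - 60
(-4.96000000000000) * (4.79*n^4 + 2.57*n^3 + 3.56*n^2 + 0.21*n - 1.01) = -23.7584*n^4 - 12.7472*n^3 - 17.6576*n^2 - 1.0416*n + 5.0096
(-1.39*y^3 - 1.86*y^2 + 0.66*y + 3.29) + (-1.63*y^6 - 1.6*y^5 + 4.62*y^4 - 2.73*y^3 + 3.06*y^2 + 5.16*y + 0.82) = -1.63*y^6 - 1.6*y^5 + 4.62*y^4 - 4.12*y^3 + 1.2*y^2 + 5.82*y + 4.11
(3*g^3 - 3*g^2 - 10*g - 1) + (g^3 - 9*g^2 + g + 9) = 4*g^3 - 12*g^2 - 9*g + 8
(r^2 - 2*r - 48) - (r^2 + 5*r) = -7*r - 48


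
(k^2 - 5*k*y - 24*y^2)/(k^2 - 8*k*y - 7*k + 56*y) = (k + 3*y)/(k - 7)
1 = 1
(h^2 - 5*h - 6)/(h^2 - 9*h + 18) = (h + 1)/(h - 3)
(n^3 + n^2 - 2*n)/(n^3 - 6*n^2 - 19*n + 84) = n*(n^2 + n - 2)/(n^3 - 6*n^2 - 19*n + 84)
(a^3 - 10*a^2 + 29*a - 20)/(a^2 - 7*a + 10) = (a^2 - 5*a + 4)/(a - 2)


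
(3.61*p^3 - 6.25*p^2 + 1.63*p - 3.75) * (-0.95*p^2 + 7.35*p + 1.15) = -3.4295*p^5 + 32.471*p^4 - 43.3345*p^3 + 8.3555*p^2 - 25.688*p - 4.3125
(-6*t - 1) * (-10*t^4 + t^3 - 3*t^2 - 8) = 60*t^5 + 4*t^4 + 17*t^3 + 3*t^2 + 48*t + 8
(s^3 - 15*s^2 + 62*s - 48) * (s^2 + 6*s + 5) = s^5 - 9*s^4 - 23*s^3 + 249*s^2 + 22*s - 240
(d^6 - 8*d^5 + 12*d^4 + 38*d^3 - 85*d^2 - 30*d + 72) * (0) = 0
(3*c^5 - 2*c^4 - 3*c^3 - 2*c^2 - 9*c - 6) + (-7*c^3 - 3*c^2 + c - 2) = 3*c^5 - 2*c^4 - 10*c^3 - 5*c^2 - 8*c - 8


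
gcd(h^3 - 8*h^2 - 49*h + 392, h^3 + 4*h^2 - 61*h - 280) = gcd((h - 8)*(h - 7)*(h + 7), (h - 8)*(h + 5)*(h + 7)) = h^2 - h - 56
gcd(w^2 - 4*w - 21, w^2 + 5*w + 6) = w + 3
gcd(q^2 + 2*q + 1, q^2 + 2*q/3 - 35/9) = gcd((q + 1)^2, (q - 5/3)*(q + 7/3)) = 1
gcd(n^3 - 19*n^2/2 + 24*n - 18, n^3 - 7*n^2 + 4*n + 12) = n^2 - 8*n + 12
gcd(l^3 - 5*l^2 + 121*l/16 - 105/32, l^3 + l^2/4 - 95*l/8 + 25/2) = l - 5/2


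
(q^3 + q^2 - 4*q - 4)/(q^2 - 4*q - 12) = (q^2 - q - 2)/(q - 6)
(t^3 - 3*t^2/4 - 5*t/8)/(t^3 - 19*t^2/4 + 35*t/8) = (2*t + 1)/(2*t - 7)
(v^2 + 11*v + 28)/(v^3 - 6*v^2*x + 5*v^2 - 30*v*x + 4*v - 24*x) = (-v - 7)/(-v^2 + 6*v*x - v + 6*x)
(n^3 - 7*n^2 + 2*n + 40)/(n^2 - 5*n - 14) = (n^2 - 9*n + 20)/(n - 7)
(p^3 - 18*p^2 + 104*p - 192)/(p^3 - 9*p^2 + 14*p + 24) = (p - 8)/(p + 1)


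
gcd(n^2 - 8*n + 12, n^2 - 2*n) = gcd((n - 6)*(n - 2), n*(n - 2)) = n - 2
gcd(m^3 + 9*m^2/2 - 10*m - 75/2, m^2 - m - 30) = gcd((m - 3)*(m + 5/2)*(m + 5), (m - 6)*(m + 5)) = m + 5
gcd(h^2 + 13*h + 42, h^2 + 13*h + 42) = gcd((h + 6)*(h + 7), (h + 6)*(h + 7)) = h^2 + 13*h + 42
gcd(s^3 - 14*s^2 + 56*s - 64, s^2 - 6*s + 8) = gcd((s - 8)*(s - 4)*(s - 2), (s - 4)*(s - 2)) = s^2 - 6*s + 8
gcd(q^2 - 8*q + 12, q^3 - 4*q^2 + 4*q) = q - 2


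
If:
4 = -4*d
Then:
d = -1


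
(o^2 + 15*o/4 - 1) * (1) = o^2 + 15*o/4 - 1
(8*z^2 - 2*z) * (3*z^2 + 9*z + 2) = 24*z^4 + 66*z^3 - 2*z^2 - 4*z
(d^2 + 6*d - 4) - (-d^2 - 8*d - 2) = 2*d^2 + 14*d - 2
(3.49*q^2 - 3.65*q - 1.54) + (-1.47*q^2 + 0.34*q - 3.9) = 2.02*q^2 - 3.31*q - 5.44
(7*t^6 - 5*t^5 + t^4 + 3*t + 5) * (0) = 0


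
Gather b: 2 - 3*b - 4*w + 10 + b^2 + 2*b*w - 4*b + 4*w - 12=b^2 + b*(2*w - 7)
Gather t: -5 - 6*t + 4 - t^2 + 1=-t^2 - 6*t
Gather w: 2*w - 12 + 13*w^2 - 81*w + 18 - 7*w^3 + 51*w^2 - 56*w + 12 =-7*w^3 + 64*w^2 - 135*w + 18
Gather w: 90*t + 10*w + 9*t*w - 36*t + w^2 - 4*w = 54*t + w^2 + w*(9*t + 6)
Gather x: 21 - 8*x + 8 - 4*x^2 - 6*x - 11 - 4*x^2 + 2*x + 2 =-8*x^2 - 12*x + 20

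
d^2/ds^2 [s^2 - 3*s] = 2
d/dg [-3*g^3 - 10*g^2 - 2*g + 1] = -9*g^2 - 20*g - 2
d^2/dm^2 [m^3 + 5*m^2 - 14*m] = 6*m + 10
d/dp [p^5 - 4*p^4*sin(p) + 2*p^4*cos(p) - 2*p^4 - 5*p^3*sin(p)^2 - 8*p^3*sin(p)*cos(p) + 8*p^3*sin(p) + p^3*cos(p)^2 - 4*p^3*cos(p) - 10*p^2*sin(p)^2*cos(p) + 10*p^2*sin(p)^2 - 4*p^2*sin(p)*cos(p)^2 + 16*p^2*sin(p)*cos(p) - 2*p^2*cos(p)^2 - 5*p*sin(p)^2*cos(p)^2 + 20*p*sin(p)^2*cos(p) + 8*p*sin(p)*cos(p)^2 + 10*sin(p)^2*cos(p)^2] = -2*p^4*sin(p) - 4*p^4*cos(p) + 5*p^4 - 12*p^3*sin(p) - 6*p^3*sin(2*p) + 16*p^3*cos(p) - 8*p^3*cos(2*p) - 8*p^3 + 53*p^2*sin(p)/2 - 15*p^2*sin(3*p)/2 - 13*p^2*cos(p) + 25*p^2*cos(2*p) - 3*p^2*cos(3*p) - 6*p^2 - 7*p*sin(p) + 16*p*sin(2*p) + 13*p*sin(3*p) - 5*p*sin(4*p)/2 - 3*p*cos(p) - 12*p*cos(2*p) + 11*p*cos(3*p) + 8*p + 2*sin(p) + 2*sin(3*p) + 5*sin(4*p) + 5*cos(p) + 5*cos(2*p)^2/4 - 5*cos(3*p) - 5/4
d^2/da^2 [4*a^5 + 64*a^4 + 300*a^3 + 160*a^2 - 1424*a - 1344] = 80*a^3 + 768*a^2 + 1800*a + 320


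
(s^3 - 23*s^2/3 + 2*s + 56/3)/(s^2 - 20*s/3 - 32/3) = (s^2 - 9*s + 14)/(s - 8)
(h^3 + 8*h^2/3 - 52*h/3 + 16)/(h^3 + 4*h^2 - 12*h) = (h - 4/3)/h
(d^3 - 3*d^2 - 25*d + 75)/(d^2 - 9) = (d^2 - 25)/(d + 3)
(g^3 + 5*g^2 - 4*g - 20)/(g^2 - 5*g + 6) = (g^2 + 7*g + 10)/(g - 3)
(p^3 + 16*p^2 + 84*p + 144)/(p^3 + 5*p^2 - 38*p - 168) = (p^2 + 12*p + 36)/(p^2 + p - 42)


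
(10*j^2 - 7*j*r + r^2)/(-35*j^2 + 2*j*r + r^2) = (-2*j + r)/(7*j + r)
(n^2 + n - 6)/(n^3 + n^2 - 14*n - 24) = (n - 2)/(n^2 - 2*n - 8)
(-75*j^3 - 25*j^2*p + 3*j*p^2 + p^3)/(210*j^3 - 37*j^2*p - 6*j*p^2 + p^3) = (15*j^2 + 8*j*p + p^2)/(-42*j^2 - j*p + p^2)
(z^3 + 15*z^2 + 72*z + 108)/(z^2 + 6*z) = z + 9 + 18/z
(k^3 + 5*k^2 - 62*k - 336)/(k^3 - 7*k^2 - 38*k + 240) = (k + 7)/(k - 5)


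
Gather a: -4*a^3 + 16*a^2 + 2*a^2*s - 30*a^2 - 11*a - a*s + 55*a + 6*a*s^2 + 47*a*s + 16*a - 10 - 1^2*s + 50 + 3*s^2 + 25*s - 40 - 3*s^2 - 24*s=-4*a^3 + a^2*(2*s - 14) + a*(6*s^2 + 46*s + 60)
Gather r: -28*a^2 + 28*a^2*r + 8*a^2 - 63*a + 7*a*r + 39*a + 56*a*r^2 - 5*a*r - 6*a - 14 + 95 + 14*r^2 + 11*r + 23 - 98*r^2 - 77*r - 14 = -20*a^2 - 30*a + r^2*(56*a - 84) + r*(28*a^2 + 2*a - 66) + 90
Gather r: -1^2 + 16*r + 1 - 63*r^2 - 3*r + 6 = -63*r^2 + 13*r + 6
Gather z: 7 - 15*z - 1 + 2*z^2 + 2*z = 2*z^2 - 13*z + 6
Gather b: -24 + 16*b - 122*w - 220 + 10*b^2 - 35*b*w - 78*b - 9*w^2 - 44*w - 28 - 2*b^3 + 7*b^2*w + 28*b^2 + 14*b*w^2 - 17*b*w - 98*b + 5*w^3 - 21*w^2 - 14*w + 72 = -2*b^3 + b^2*(7*w + 38) + b*(14*w^2 - 52*w - 160) + 5*w^3 - 30*w^2 - 180*w - 200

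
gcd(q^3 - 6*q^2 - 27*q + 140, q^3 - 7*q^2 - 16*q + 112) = q^2 - 11*q + 28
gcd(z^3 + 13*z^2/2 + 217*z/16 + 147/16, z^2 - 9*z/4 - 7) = z + 7/4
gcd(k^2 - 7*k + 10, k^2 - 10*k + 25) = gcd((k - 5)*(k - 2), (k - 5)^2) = k - 5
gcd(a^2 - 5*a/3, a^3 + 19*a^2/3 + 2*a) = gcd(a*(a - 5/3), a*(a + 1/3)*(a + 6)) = a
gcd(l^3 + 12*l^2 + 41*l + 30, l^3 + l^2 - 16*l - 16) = l + 1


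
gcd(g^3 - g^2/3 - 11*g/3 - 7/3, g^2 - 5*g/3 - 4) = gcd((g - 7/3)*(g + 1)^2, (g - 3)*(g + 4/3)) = 1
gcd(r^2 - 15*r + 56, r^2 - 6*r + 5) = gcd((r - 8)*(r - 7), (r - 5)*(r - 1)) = 1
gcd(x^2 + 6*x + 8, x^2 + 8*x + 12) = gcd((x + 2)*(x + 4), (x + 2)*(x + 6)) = x + 2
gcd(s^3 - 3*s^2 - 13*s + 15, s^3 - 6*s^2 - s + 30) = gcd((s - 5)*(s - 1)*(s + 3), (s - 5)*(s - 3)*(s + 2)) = s - 5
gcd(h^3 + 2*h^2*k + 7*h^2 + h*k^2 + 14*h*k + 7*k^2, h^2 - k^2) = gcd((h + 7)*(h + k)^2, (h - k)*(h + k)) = h + k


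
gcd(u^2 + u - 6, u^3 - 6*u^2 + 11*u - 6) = u - 2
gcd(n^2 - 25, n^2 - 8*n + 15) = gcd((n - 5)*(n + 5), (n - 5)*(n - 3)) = n - 5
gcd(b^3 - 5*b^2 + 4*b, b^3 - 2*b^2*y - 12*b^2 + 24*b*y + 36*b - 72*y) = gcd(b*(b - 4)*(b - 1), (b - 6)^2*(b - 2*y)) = 1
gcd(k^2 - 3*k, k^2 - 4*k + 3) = k - 3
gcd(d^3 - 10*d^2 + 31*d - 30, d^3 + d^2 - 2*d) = 1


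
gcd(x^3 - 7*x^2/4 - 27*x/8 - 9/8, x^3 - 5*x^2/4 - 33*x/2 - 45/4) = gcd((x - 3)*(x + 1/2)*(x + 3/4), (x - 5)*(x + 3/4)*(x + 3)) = x + 3/4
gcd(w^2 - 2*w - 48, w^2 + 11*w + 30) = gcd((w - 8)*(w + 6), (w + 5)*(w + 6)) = w + 6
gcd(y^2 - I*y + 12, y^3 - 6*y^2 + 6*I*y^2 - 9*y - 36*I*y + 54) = y + 3*I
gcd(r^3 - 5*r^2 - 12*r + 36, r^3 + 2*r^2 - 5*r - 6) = r^2 + r - 6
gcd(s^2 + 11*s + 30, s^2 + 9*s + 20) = s + 5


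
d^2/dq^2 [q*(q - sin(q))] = q*sin(q) - 2*cos(q) + 2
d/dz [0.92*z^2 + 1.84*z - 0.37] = 1.84*z + 1.84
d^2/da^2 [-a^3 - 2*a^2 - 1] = -6*a - 4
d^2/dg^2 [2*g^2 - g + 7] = 4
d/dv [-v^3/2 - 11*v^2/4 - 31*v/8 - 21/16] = -3*v^2/2 - 11*v/2 - 31/8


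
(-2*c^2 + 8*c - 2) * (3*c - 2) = -6*c^3 + 28*c^2 - 22*c + 4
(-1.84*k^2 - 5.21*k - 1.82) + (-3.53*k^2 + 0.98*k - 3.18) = -5.37*k^2 - 4.23*k - 5.0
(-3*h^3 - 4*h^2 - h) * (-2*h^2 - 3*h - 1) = 6*h^5 + 17*h^4 + 17*h^3 + 7*h^2 + h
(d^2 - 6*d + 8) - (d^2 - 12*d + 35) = 6*d - 27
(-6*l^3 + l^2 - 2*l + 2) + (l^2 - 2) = -6*l^3 + 2*l^2 - 2*l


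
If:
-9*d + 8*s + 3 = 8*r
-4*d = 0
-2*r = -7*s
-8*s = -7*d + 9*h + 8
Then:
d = 0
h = -46/45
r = 21/40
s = 3/20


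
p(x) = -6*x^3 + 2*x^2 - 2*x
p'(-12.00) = -2642.00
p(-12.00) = 10680.00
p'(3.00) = -152.00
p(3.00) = -150.00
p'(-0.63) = -11.66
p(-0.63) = 3.55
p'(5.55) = -534.24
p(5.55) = -975.22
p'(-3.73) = -267.35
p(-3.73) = 346.66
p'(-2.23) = -100.43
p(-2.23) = 80.94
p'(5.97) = -619.66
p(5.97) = -1217.32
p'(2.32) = -89.60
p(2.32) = -68.80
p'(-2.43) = -118.01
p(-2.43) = 102.76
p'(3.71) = -234.91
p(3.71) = -286.28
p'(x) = -18*x^2 + 4*x - 2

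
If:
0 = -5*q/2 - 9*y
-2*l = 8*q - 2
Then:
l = 72*y/5 + 1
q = -18*y/5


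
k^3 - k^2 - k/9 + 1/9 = (k - 1)*(k - 1/3)*(k + 1/3)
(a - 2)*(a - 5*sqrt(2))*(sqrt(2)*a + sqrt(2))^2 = 2*a^4 - 10*sqrt(2)*a^3 - 6*a^2 - 4*a + 30*sqrt(2)*a + 20*sqrt(2)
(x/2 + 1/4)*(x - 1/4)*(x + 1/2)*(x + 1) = x^4/2 + 7*x^3/8 + 3*x^2/8 - x/32 - 1/32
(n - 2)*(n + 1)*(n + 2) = n^3 + n^2 - 4*n - 4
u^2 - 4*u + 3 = (u - 3)*(u - 1)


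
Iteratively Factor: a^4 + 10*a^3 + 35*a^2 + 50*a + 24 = (a + 3)*(a^3 + 7*a^2 + 14*a + 8) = (a + 3)*(a + 4)*(a^2 + 3*a + 2) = (a + 2)*(a + 3)*(a + 4)*(a + 1)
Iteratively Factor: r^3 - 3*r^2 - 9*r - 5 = (r - 5)*(r^2 + 2*r + 1) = (r - 5)*(r + 1)*(r + 1)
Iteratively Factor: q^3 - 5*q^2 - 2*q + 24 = (q - 3)*(q^2 - 2*q - 8) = (q - 4)*(q - 3)*(q + 2)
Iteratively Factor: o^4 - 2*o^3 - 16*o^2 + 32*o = (o + 4)*(o^3 - 6*o^2 + 8*o) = (o - 2)*(o + 4)*(o^2 - 4*o) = (o - 4)*(o - 2)*(o + 4)*(o)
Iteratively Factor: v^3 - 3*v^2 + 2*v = (v - 1)*(v^2 - 2*v) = v*(v - 1)*(v - 2)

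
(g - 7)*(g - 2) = g^2 - 9*g + 14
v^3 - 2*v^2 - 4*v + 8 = (v - 2)^2*(v + 2)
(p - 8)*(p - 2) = p^2 - 10*p + 16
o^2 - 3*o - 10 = (o - 5)*(o + 2)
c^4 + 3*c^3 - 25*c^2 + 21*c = c*(c - 3)*(c - 1)*(c + 7)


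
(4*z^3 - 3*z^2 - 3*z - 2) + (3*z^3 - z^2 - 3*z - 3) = 7*z^3 - 4*z^2 - 6*z - 5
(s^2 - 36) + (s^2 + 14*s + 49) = 2*s^2 + 14*s + 13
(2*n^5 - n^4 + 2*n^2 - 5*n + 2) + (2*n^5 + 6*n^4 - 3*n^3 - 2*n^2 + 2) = 4*n^5 + 5*n^4 - 3*n^3 - 5*n + 4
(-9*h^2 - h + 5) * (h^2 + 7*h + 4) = -9*h^4 - 64*h^3 - 38*h^2 + 31*h + 20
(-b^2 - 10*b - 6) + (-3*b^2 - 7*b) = -4*b^2 - 17*b - 6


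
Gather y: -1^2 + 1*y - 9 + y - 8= 2*y - 18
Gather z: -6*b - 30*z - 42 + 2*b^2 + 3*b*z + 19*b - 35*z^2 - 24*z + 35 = 2*b^2 + 13*b - 35*z^2 + z*(3*b - 54) - 7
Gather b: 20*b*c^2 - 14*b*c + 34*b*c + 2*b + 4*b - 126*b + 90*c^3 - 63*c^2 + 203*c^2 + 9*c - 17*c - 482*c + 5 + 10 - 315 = b*(20*c^2 + 20*c - 120) + 90*c^3 + 140*c^2 - 490*c - 300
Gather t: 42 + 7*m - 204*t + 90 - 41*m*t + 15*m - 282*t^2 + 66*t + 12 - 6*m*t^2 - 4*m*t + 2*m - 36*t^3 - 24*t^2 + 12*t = 24*m - 36*t^3 + t^2*(-6*m - 306) + t*(-45*m - 126) + 144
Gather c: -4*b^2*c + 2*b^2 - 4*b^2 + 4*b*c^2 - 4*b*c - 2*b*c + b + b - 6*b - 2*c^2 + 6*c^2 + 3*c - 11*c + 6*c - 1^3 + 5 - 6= -2*b^2 - 4*b + c^2*(4*b + 4) + c*(-4*b^2 - 6*b - 2) - 2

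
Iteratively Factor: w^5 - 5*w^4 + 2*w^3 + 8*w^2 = (w + 1)*(w^4 - 6*w^3 + 8*w^2) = (w - 2)*(w + 1)*(w^3 - 4*w^2) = w*(w - 2)*(w + 1)*(w^2 - 4*w) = w*(w - 4)*(w - 2)*(w + 1)*(w)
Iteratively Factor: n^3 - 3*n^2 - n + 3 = (n - 3)*(n^2 - 1) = (n - 3)*(n - 1)*(n + 1)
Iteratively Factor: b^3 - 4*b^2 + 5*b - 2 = (b - 1)*(b^2 - 3*b + 2) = (b - 2)*(b - 1)*(b - 1)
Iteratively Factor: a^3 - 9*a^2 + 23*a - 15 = (a - 5)*(a^2 - 4*a + 3) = (a - 5)*(a - 3)*(a - 1)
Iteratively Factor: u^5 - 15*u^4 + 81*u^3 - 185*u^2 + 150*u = (u - 5)*(u^4 - 10*u^3 + 31*u^2 - 30*u) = (u - 5)*(u - 2)*(u^3 - 8*u^2 + 15*u) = u*(u - 5)*(u - 2)*(u^2 - 8*u + 15) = u*(u - 5)*(u - 3)*(u - 2)*(u - 5)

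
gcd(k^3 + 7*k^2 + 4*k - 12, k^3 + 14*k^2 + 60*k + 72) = k^2 + 8*k + 12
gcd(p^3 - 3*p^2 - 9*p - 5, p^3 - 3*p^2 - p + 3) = p + 1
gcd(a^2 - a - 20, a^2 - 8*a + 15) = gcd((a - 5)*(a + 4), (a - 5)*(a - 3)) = a - 5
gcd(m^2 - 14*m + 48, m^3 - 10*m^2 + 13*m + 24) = m - 8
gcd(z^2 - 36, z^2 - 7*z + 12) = 1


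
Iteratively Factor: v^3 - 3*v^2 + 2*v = (v - 2)*(v^2 - v) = (v - 2)*(v - 1)*(v)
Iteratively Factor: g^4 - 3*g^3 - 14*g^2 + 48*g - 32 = (g - 4)*(g^3 + g^2 - 10*g + 8) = (g - 4)*(g - 2)*(g^2 + 3*g - 4) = (g - 4)*(g - 2)*(g - 1)*(g + 4)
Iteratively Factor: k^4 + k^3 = (k + 1)*(k^3) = k*(k + 1)*(k^2) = k^2*(k + 1)*(k)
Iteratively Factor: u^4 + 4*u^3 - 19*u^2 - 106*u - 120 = (u + 4)*(u^3 - 19*u - 30) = (u + 3)*(u + 4)*(u^2 - 3*u - 10) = (u - 5)*(u + 3)*(u + 4)*(u + 2)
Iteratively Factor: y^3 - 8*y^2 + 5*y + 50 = (y - 5)*(y^2 - 3*y - 10) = (y - 5)*(y + 2)*(y - 5)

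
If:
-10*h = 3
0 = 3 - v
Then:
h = -3/10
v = 3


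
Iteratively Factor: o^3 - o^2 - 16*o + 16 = (o - 1)*(o^2 - 16) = (o - 4)*(o - 1)*(o + 4)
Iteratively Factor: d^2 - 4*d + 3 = (d - 1)*(d - 3)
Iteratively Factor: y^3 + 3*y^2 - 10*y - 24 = (y + 2)*(y^2 + y - 12) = (y + 2)*(y + 4)*(y - 3)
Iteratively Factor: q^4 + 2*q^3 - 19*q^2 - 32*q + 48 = (q - 4)*(q^3 + 6*q^2 + 5*q - 12) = (q - 4)*(q - 1)*(q^2 + 7*q + 12) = (q - 4)*(q - 1)*(q + 3)*(q + 4)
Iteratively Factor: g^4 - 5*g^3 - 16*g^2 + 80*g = (g - 5)*(g^3 - 16*g) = (g - 5)*(g + 4)*(g^2 - 4*g) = (g - 5)*(g - 4)*(g + 4)*(g)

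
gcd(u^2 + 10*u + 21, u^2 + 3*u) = u + 3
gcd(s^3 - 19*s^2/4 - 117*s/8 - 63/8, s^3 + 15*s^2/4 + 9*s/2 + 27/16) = s^2 + 9*s/4 + 9/8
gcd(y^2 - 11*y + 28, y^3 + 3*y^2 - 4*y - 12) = 1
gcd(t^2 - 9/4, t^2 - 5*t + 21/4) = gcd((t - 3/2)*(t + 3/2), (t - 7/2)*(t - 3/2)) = t - 3/2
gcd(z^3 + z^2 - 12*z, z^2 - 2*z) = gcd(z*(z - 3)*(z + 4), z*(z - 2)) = z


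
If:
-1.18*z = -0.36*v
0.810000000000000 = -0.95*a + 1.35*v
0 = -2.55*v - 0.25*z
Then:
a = -0.85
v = 0.00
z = 0.00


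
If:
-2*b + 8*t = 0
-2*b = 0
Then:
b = 0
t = 0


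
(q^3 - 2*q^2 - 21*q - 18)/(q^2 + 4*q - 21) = (q^3 - 2*q^2 - 21*q - 18)/(q^2 + 4*q - 21)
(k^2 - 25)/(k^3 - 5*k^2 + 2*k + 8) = (k^2 - 25)/(k^3 - 5*k^2 + 2*k + 8)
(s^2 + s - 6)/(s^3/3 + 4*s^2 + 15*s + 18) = 3*(s - 2)/(s^2 + 9*s + 18)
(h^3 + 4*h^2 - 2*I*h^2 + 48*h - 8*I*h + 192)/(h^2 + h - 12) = (h^2 - 2*I*h + 48)/(h - 3)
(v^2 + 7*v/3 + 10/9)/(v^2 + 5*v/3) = (v + 2/3)/v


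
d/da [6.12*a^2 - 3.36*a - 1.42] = 12.24*a - 3.36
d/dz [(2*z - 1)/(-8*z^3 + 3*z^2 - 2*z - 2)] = 2*(16*z^3 - 15*z^2 + 3*z - 3)/(64*z^6 - 48*z^5 + 41*z^4 + 20*z^3 - 8*z^2 + 8*z + 4)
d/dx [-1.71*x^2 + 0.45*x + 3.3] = 0.45 - 3.42*x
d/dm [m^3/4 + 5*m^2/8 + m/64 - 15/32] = 3*m^2/4 + 5*m/4 + 1/64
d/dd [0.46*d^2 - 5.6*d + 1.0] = 0.92*d - 5.6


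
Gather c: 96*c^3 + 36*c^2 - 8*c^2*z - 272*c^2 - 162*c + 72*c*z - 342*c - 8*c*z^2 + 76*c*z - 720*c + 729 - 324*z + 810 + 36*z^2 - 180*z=96*c^3 + c^2*(-8*z - 236) + c*(-8*z^2 + 148*z - 1224) + 36*z^2 - 504*z + 1539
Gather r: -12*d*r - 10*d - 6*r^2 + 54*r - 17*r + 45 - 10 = -10*d - 6*r^2 + r*(37 - 12*d) + 35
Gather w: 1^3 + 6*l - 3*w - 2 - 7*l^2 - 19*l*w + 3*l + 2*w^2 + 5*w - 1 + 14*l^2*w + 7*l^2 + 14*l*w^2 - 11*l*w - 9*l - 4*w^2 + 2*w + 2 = w^2*(14*l - 2) + w*(14*l^2 - 30*l + 4)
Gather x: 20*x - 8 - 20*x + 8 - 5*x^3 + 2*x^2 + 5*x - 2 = -5*x^3 + 2*x^2 + 5*x - 2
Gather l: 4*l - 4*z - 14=4*l - 4*z - 14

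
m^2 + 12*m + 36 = (m + 6)^2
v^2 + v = v*(v + 1)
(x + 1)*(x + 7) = x^2 + 8*x + 7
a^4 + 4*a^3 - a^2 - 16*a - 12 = (a - 2)*(a + 1)*(a + 2)*(a + 3)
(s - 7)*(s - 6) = s^2 - 13*s + 42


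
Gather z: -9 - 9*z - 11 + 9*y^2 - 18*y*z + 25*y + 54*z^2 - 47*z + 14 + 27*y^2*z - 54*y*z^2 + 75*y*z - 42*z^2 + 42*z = 9*y^2 + 25*y + z^2*(12 - 54*y) + z*(27*y^2 + 57*y - 14) - 6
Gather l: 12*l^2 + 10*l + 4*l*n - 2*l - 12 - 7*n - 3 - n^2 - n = 12*l^2 + l*(4*n + 8) - n^2 - 8*n - 15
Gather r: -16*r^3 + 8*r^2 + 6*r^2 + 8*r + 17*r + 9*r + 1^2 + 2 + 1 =-16*r^3 + 14*r^2 + 34*r + 4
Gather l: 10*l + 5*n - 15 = 10*l + 5*n - 15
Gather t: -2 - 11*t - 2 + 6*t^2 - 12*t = 6*t^2 - 23*t - 4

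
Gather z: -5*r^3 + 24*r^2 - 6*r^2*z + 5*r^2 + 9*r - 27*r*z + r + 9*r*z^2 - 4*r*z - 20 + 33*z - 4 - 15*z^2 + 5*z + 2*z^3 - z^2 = -5*r^3 + 29*r^2 + 10*r + 2*z^3 + z^2*(9*r - 16) + z*(-6*r^2 - 31*r + 38) - 24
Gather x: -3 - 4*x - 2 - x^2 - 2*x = -x^2 - 6*x - 5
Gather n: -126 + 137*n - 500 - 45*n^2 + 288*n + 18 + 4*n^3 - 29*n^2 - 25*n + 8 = 4*n^3 - 74*n^2 + 400*n - 600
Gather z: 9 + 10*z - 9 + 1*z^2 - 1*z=z^2 + 9*z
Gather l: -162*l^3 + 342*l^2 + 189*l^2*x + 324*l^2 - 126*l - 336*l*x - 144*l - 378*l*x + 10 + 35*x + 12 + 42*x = -162*l^3 + l^2*(189*x + 666) + l*(-714*x - 270) + 77*x + 22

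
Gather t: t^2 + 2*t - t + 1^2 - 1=t^2 + t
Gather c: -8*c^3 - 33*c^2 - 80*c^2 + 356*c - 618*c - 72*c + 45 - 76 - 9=-8*c^3 - 113*c^2 - 334*c - 40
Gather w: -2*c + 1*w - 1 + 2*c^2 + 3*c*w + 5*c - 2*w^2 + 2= 2*c^2 + 3*c - 2*w^2 + w*(3*c + 1) + 1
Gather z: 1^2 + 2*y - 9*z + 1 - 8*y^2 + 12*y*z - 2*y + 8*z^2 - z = -8*y^2 + 8*z^2 + z*(12*y - 10) + 2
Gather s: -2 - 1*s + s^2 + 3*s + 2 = s^2 + 2*s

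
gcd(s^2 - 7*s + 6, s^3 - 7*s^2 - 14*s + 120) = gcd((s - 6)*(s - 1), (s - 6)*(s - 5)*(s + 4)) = s - 6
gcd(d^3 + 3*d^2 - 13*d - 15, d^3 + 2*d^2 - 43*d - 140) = d + 5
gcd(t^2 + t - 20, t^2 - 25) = t + 5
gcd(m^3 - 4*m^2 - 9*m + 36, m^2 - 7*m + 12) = m^2 - 7*m + 12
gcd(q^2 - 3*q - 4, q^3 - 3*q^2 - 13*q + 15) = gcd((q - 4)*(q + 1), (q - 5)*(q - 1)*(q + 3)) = 1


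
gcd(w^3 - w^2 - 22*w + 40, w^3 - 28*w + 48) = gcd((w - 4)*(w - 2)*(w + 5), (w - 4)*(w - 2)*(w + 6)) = w^2 - 6*w + 8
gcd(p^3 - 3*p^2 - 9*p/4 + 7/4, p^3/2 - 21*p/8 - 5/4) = 1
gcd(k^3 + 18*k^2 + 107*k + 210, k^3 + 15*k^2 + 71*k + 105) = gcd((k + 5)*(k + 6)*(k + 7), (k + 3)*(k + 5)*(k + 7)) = k^2 + 12*k + 35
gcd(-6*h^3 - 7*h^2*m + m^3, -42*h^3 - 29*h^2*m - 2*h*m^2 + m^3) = 2*h + m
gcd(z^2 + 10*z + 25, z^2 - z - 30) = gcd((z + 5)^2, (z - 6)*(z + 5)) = z + 5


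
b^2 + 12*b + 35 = (b + 5)*(b + 7)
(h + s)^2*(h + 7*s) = h^3 + 9*h^2*s + 15*h*s^2 + 7*s^3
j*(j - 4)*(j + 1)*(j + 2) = j^4 - j^3 - 10*j^2 - 8*j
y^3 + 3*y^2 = y^2*(y + 3)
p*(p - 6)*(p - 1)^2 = p^4 - 8*p^3 + 13*p^2 - 6*p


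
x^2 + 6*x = x*(x + 6)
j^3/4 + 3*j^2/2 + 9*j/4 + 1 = (j/4 + 1/4)*(j + 1)*(j + 4)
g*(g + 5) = g^2 + 5*g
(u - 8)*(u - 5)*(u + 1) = u^3 - 12*u^2 + 27*u + 40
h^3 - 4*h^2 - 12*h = h*(h - 6)*(h + 2)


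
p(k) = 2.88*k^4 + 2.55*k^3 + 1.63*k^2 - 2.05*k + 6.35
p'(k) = 11.52*k^3 + 7.65*k^2 + 3.26*k - 2.05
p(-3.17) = 238.82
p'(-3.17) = -302.48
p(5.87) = 3985.61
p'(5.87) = 2610.74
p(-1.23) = 13.18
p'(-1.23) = -15.92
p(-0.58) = 7.92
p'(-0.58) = -3.62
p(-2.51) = 95.75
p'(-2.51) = -144.21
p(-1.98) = 41.27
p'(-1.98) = -67.94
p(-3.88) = 542.60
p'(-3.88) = -572.43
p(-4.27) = 803.72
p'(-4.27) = -773.37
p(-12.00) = 55578.95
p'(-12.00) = -18846.13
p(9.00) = 20874.56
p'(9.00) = 9045.02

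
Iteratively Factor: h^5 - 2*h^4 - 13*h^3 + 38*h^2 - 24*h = (h - 1)*(h^4 - h^3 - 14*h^2 + 24*h) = (h - 1)*(h + 4)*(h^3 - 5*h^2 + 6*h) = (h - 2)*(h - 1)*(h + 4)*(h^2 - 3*h) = h*(h - 2)*(h - 1)*(h + 4)*(h - 3)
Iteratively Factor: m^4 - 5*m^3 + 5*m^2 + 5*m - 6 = (m + 1)*(m^3 - 6*m^2 + 11*m - 6) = (m - 2)*(m + 1)*(m^2 - 4*m + 3) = (m - 2)*(m - 1)*(m + 1)*(m - 3)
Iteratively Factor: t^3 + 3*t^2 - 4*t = (t + 4)*(t^2 - t) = (t - 1)*(t + 4)*(t)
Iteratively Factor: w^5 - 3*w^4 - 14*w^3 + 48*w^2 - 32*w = (w - 4)*(w^4 + w^3 - 10*w^2 + 8*w) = (w - 4)*(w - 2)*(w^3 + 3*w^2 - 4*w) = w*(w - 4)*(w - 2)*(w^2 + 3*w - 4) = w*(w - 4)*(w - 2)*(w + 4)*(w - 1)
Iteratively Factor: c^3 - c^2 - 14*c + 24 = (c + 4)*(c^2 - 5*c + 6) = (c - 3)*(c + 4)*(c - 2)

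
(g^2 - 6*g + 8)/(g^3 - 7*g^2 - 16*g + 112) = (g - 2)/(g^2 - 3*g - 28)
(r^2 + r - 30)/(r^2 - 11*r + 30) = (r + 6)/(r - 6)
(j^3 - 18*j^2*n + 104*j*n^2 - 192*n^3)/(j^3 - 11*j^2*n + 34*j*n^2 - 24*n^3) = (j - 8*n)/(j - n)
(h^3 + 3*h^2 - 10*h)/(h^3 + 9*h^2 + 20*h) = (h - 2)/(h + 4)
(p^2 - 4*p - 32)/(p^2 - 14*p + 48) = (p + 4)/(p - 6)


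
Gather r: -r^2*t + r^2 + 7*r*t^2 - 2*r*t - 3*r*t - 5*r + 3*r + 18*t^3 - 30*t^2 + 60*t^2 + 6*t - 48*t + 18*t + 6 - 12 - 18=r^2*(1 - t) + r*(7*t^2 - 5*t - 2) + 18*t^3 + 30*t^2 - 24*t - 24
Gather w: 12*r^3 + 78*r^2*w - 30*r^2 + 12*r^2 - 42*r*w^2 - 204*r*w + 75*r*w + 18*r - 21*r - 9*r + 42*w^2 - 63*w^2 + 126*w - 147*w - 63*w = 12*r^3 - 18*r^2 - 12*r + w^2*(-42*r - 21) + w*(78*r^2 - 129*r - 84)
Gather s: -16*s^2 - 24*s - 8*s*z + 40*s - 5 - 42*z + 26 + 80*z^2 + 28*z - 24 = -16*s^2 + s*(16 - 8*z) + 80*z^2 - 14*z - 3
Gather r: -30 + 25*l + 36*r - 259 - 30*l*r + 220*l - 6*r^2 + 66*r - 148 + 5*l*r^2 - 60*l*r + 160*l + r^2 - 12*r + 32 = 405*l + r^2*(5*l - 5) + r*(90 - 90*l) - 405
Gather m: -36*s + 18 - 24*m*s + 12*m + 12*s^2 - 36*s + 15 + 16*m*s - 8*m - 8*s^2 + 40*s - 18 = m*(4 - 8*s) + 4*s^2 - 32*s + 15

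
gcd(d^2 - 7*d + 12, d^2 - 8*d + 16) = d - 4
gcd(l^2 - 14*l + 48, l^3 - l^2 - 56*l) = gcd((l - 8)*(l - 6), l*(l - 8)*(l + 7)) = l - 8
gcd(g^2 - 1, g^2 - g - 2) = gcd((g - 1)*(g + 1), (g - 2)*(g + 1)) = g + 1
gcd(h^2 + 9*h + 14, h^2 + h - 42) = h + 7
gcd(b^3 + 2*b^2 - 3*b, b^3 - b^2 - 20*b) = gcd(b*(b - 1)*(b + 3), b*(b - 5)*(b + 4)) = b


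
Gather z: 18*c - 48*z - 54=18*c - 48*z - 54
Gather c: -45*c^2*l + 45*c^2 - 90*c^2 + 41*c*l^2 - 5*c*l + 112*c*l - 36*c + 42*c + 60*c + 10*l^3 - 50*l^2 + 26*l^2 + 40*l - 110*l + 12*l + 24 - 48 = c^2*(-45*l - 45) + c*(41*l^2 + 107*l + 66) + 10*l^3 - 24*l^2 - 58*l - 24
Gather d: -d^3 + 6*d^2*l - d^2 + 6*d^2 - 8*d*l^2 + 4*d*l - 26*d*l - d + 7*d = -d^3 + d^2*(6*l + 5) + d*(-8*l^2 - 22*l + 6)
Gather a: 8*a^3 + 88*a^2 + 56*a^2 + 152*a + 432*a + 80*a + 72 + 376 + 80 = 8*a^3 + 144*a^2 + 664*a + 528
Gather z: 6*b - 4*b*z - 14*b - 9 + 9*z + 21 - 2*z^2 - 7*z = -8*b - 2*z^2 + z*(2 - 4*b) + 12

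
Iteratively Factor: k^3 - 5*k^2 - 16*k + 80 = (k - 4)*(k^2 - k - 20) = (k - 4)*(k + 4)*(k - 5)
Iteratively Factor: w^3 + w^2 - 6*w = (w - 2)*(w^2 + 3*w) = (w - 2)*(w + 3)*(w)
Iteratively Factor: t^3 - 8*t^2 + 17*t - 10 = (t - 2)*(t^2 - 6*t + 5) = (t - 2)*(t - 1)*(t - 5)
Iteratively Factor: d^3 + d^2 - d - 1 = (d + 1)*(d^2 - 1) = (d + 1)^2*(d - 1)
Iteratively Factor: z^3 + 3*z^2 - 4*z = (z - 1)*(z^2 + 4*z) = (z - 1)*(z + 4)*(z)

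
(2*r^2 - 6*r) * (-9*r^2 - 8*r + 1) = -18*r^4 + 38*r^3 + 50*r^2 - 6*r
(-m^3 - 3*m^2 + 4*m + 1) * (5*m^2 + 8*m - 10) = -5*m^5 - 23*m^4 + 6*m^3 + 67*m^2 - 32*m - 10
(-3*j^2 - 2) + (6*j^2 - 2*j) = 3*j^2 - 2*j - 2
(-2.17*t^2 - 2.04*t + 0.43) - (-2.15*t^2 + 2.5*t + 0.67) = -0.02*t^2 - 4.54*t - 0.24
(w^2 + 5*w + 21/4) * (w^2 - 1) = w^4 + 5*w^3 + 17*w^2/4 - 5*w - 21/4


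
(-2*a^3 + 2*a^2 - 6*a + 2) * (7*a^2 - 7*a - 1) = -14*a^5 + 28*a^4 - 54*a^3 + 54*a^2 - 8*a - 2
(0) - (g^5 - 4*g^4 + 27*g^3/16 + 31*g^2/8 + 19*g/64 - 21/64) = -g^5 + 4*g^4 - 27*g^3/16 - 31*g^2/8 - 19*g/64 + 21/64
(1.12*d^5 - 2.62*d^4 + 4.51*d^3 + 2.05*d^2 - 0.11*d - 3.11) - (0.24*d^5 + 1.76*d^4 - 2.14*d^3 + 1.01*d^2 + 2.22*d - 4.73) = 0.88*d^5 - 4.38*d^4 + 6.65*d^3 + 1.04*d^2 - 2.33*d + 1.62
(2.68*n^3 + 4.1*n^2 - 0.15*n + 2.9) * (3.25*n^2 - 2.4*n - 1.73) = 8.71*n^5 + 6.893*n^4 - 14.9639*n^3 + 2.692*n^2 - 6.7005*n - 5.017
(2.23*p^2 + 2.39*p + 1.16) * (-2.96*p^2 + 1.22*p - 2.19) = -6.6008*p^4 - 4.3538*p^3 - 5.4015*p^2 - 3.8189*p - 2.5404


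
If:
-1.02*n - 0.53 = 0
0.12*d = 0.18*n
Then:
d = -0.78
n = -0.52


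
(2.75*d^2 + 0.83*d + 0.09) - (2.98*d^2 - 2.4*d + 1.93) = -0.23*d^2 + 3.23*d - 1.84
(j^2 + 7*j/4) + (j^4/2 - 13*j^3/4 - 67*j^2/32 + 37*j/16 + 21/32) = j^4/2 - 13*j^3/4 - 35*j^2/32 + 65*j/16 + 21/32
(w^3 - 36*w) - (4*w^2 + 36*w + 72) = w^3 - 4*w^2 - 72*w - 72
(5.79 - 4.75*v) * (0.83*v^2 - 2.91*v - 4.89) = -3.9425*v^3 + 18.6282*v^2 + 6.3786*v - 28.3131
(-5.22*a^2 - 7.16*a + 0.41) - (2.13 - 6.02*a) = -5.22*a^2 - 1.14*a - 1.72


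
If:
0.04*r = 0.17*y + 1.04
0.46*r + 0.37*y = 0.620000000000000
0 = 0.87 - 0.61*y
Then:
No Solution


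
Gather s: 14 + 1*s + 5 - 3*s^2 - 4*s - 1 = -3*s^2 - 3*s + 18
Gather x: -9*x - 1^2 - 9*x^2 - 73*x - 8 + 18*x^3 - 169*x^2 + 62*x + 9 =18*x^3 - 178*x^2 - 20*x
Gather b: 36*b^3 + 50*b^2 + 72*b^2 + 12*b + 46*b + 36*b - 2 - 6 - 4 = 36*b^3 + 122*b^2 + 94*b - 12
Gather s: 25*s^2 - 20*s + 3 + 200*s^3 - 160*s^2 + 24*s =200*s^3 - 135*s^2 + 4*s + 3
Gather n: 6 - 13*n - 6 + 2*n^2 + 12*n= 2*n^2 - n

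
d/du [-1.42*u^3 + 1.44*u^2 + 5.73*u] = -4.26*u^2 + 2.88*u + 5.73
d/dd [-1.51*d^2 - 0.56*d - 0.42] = -3.02*d - 0.56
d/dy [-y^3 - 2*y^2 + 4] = y*(-3*y - 4)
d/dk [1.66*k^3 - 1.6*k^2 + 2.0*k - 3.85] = 4.98*k^2 - 3.2*k + 2.0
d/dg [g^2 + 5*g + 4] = 2*g + 5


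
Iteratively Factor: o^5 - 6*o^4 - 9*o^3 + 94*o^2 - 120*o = (o - 2)*(o^4 - 4*o^3 - 17*o^2 + 60*o) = o*(o - 2)*(o^3 - 4*o^2 - 17*o + 60) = o*(o - 2)*(o + 4)*(o^2 - 8*o + 15) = o*(o - 5)*(o - 2)*(o + 4)*(o - 3)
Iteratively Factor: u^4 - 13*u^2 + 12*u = (u + 4)*(u^3 - 4*u^2 + 3*u) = (u - 1)*(u + 4)*(u^2 - 3*u) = (u - 3)*(u - 1)*(u + 4)*(u)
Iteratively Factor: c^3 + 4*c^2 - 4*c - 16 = (c - 2)*(c^2 + 6*c + 8) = (c - 2)*(c + 4)*(c + 2)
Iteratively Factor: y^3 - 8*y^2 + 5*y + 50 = (y - 5)*(y^2 - 3*y - 10) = (y - 5)^2*(y + 2)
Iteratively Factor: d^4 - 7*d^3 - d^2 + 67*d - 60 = (d - 5)*(d^3 - 2*d^2 - 11*d + 12) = (d - 5)*(d - 4)*(d^2 + 2*d - 3) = (d - 5)*(d - 4)*(d + 3)*(d - 1)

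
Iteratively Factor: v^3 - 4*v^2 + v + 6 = (v + 1)*(v^2 - 5*v + 6) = (v - 2)*(v + 1)*(v - 3)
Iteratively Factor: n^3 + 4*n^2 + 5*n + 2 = (n + 1)*(n^2 + 3*n + 2) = (n + 1)^2*(n + 2)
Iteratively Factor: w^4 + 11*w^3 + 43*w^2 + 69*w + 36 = (w + 4)*(w^3 + 7*w^2 + 15*w + 9) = (w + 3)*(w + 4)*(w^2 + 4*w + 3) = (w + 3)^2*(w + 4)*(w + 1)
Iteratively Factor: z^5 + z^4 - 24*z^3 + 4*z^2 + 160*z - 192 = (z - 2)*(z^4 + 3*z^3 - 18*z^2 - 32*z + 96) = (z - 2)^2*(z^3 + 5*z^2 - 8*z - 48) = (z - 2)^2*(z + 4)*(z^2 + z - 12) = (z - 3)*(z - 2)^2*(z + 4)*(z + 4)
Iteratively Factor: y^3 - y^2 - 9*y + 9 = (y - 3)*(y^2 + 2*y - 3) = (y - 3)*(y + 3)*(y - 1)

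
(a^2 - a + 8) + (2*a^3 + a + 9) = 2*a^3 + a^2 + 17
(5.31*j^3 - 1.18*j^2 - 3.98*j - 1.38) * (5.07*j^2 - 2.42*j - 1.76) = 26.9217*j^5 - 18.8328*j^4 - 26.6686*j^3 + 4.7118*j^2 + 10.3444*j + 2.4288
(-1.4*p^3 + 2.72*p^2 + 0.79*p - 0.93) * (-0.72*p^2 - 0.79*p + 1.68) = 1.008*p^5 - 0.8524*p^4 - 5.0696*p^3 + 4.6151*p^2 + 2.0619*p - 1.5624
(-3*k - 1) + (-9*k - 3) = -12*k - 4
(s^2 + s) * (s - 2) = s^3 - s^2 - 2*s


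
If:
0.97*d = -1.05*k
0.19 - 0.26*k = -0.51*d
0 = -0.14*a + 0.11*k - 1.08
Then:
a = -7.53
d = -0.25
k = 0.23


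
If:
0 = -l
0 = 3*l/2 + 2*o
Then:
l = 0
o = 0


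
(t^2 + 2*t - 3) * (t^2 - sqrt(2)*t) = t^4 - sqrt(2)*t^3 + 2*t^3 - 3*t^2 - 2*sqrt(2)*t^2 + 3*sqrt(2)*t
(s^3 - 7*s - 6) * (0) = 0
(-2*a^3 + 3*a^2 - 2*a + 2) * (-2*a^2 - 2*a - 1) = 4*a^5 - 2*a^4 - 3*a^2 - 2*a - 2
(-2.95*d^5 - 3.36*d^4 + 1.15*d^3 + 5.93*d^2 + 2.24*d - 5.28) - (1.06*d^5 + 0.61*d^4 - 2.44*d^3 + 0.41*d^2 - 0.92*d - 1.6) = -4.01*d^5 - 3.97*d^4 + 3.59*d^3 + 5.52*d^2 + 3.16*d - 3.68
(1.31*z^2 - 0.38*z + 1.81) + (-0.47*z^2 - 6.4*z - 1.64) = 0.84*z^2 - 6.78*z + 0.17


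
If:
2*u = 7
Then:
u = 7/2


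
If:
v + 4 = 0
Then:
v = -4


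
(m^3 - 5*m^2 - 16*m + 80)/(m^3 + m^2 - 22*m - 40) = (m - 4)/(m + 2)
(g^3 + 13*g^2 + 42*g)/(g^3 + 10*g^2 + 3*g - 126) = g/(g - 3)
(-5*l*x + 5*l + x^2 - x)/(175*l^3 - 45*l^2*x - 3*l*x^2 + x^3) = (x - 1)/(-35*l^2 + 2*l*x + x^2)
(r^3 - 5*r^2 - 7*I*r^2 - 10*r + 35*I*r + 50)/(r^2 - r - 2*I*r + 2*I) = (r^2 - 5*r*(1 + I) + 25*I)/(r - 1)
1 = 1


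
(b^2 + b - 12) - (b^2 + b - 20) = 8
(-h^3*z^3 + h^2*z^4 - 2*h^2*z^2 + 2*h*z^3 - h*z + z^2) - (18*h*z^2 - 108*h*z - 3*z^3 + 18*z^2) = -h^3*z^3 + h^2*z^4 - 2*h^2*z^2 + 2*h*z^3 - 18*h*z^2 + 107*h*z + 3*z^3 - 17*z^2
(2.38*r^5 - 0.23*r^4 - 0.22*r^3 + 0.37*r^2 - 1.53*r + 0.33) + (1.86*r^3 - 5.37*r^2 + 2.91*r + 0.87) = 2.38*r^5 - 0.23*r^4 + 1.64*r^3 - 5.0*r^2 + 1.38*r + 1.2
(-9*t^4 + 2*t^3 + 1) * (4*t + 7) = -36*t^5 - 55*t^4 + 14*t^3 + 4*t + 7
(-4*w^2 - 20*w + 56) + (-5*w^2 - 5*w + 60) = -9*w^2 - 25*w + 116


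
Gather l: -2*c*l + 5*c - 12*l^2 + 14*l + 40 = 5*c - 12*l^2 + l*(14 - 2*c) + 40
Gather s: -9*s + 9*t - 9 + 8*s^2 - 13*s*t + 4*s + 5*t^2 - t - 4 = 8*s^2 + s*(-13*t - 5) + 5*t^2 + 8*t - 13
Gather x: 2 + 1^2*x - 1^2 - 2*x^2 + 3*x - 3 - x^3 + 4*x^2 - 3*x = -x^3 + 2*x^2 + x - 2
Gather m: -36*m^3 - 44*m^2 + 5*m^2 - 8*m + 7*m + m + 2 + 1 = -36*m^3 - 39*m^2 + 3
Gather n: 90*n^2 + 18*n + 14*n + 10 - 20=90*n^2 + 32*n - 10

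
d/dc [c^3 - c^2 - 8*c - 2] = 3*c^2 - 2*c - 8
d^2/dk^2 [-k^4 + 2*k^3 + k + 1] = 12*k*(1 - k)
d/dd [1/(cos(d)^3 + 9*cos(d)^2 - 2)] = 3*(cos(d) + 6)*sin(d)*cos(d)/(cos(d)^3 + 9*cos(d)^2 - 2)^2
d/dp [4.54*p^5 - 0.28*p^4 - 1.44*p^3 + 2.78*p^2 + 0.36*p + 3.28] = 22.7*p^4 - 1.12*p^3 - 4.32*p^2 + 5.56*p + 0.36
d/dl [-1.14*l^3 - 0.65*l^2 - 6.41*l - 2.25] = -3.42*l^2 - 1.3*l - 6.41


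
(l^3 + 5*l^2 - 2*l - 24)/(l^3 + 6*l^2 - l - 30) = (l + 4)/(l + 5)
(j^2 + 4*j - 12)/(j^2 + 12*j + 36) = (j - 2)/(j + 6)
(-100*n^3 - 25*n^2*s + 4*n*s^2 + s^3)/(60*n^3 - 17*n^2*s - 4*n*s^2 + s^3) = (5*n + s)/(-3*n + s)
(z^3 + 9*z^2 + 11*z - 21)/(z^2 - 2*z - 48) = (-z^3 - 9*z^2 - 11*z + 21)/(-z^2 + 2*z + 48)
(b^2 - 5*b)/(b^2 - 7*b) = (b - 5)/(b - 7)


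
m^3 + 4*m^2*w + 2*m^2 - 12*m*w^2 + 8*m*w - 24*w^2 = (m + 2)*(m - 2*w)*(m + 6*w)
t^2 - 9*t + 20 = (t - 5)*(t - 4)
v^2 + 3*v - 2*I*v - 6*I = (v + 3)*(v - 2*I)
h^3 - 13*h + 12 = (h - 3)*(h - 1)*(h + 4)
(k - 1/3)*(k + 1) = k^2 + 2*k/3 - 1/3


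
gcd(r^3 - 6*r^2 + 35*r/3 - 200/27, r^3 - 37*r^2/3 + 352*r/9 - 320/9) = r^2 - 13*r/3 + 40/9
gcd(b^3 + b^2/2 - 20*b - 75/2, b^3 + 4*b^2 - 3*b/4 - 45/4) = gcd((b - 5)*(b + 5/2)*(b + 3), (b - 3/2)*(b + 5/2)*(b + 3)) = b^2 + 11*b/2 + 15/2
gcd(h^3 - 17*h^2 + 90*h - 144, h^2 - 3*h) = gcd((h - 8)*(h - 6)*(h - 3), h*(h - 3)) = h - 3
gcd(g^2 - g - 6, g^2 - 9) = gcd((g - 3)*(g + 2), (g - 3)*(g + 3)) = g - 3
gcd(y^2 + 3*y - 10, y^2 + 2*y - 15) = y + 5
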